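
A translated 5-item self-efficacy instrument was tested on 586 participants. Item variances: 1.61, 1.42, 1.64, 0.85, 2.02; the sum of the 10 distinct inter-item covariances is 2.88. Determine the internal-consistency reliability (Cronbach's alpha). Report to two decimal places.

Σσ²ᵢ = 1.61 + 1.42 + 1.64 + 0.85 + 2.02 = 7.54
Sum of distinct covariances = 2.88
σ²_total = Σσ²ᵢ + 2·Σcov = 7.54 + 2 × 2.88 = 13.30
α = (5/4)·(1 − 7.54/13.30) = 0.54

α = 0.54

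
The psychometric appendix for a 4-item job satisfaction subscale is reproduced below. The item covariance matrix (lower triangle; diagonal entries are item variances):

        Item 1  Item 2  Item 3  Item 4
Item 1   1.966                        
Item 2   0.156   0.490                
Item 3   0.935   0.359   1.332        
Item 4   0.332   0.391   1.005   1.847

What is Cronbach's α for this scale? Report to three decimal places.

Σσ²ᵢ = 1.966 + 0.490 + 1.332 + 1.847 = 5.635
Σ_{i<j} σ_ij = 3.178
σ²_total = 5.635 + 2 × 3.178 = 11.991
α = (k/(k−1))·(1 − Σσ²ᵢ/σ²_total) = (4/3)·(1 − 5.635/11.991) = 0.707

Cronbach's α = 0.707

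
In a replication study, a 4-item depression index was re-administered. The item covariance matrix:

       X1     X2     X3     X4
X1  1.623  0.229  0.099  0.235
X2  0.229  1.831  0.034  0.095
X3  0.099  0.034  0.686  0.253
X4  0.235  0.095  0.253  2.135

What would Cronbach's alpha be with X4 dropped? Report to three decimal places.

α = 0.223

Remaining items: X1, X2, X3 (k = 3).
ΣVar(i) = 1.623 + 1.831 + 0.686 = 4.140
σ²_total = 4.140 + 2 × 0.362 = 4.864
α (item deleted) = (3/2)·(1 − 4.140/4.864) = 0.223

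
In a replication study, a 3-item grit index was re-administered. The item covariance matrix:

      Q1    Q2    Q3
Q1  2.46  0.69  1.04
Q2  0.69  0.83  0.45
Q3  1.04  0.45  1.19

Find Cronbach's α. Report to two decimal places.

α = 0.74

sum of item variances = 2.46 + 0.83 + 1.19 = 4.48
Sum of the distinct covariances = 2.18
total variance = 4.48 + 2 × 2.18 = 8.84
α = (k/(k−1))·(1 − sum of item variances/total variance) = (3/2)·(1 − 4.48/8.84) = 0.74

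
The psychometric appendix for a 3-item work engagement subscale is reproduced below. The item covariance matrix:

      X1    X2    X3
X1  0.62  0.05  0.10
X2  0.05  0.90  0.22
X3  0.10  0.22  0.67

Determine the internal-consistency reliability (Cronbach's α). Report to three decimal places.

ΣVar(i) = 0.62 + 0.90 + 0.67 = 2.19
Sum of the distinct covariances = 0.37
Var(T) = 2.19 + 2 × 0.37 = 2.93
α = (k/(k−1))·(1 − ΣVar(i)/Var(T)) = (3/2)·(1 − 2.19/2.93) = 0.379

Cronbach's α = 0.379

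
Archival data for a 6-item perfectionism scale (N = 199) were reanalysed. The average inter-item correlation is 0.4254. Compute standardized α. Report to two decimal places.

α = 0.82

Standardized α = k·r̄ / (1 + (k−1)·r̄) = 6 × 0.4254 / (1 + 5 × 0.4254)
  = 2.5524 / 3.1270 = 0.82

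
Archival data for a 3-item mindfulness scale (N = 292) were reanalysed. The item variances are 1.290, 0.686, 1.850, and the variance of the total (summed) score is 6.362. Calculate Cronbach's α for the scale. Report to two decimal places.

α = 0.60

sum of item variances = 1.290 + 0.686 + 1.850 = 3.826
α = (k/(k−1))·(1 − sum of item variances/total variance) = (3/2)·(1 − 3.826/6.362) = 0.60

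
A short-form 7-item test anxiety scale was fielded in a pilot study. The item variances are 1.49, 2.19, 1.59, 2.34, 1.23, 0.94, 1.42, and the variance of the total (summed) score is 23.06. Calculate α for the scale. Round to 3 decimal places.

ΣVar(i) = 1.49 + 2.19 + 1.59 + 2.34 + 1.23 + 0.94 + 1.42 = 11.20
α = (k/(k−1))·(1 − ΣVar(i)/σ²_T) = (7/6)·(1 − 11.20/23.06) = 0.600

α = 0.600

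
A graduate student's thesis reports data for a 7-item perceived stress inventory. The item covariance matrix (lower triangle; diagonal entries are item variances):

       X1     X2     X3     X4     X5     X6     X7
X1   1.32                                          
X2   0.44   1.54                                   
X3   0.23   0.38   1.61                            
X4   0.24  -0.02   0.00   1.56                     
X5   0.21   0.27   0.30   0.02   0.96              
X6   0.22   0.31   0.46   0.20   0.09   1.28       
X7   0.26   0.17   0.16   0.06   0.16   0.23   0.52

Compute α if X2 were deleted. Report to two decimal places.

Remaining items: X1, X3, X4, X5, X6, X7 (k = 6).
Σσᵢ² = 1.32 + 1.61 + 1.56 + 0.96 + 1.28 + 0.52 = 7.25
total variance = 7.25 + 2 × 2.84 = 12.93
α (item deleted) = (6/5)·(1 − 7.25/12.93) = 0.53

α = 0.53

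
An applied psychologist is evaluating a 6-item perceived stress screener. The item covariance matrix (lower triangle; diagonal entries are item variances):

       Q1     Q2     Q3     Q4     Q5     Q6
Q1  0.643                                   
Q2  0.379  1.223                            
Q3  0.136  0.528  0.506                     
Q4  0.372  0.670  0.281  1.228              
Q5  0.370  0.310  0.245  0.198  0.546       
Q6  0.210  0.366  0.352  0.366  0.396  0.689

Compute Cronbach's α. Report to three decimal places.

α = 0.818

sum of item variances = 0.643 + 1.223 + 0.506 + 1.228 + 0.546 + 0.689 = 4.835
Sum of off-diagonal covariances = 5.179
σ²_total = 4.835 + 2 × 5.179 = 15.193
α = (k/(k−1))·(1 − sum of item variances/σ²_total) = (6/5)·(1 − 4.835/15.193) = 0.818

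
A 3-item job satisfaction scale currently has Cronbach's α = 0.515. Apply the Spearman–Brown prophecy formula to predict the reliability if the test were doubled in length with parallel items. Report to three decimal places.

Length factor m = 2
α' = m·α / (1 + (m−1)·α)
   = 2 × 0.515 / (1 + (2 − 1) × 0.515)
   = 1.0300 / 1.5150 = 0.680

predicted reliability = 0.680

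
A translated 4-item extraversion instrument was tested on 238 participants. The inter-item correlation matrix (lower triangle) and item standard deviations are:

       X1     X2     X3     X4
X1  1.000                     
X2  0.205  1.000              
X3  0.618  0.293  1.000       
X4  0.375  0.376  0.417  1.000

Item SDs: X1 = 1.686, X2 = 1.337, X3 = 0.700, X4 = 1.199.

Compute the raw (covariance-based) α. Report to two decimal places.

Σσ²ᵢ = 1.686² + 1.337² + 0.700² + 1.199² = 6.5578
Covariances σ_ij = r_ij · s_i · s_j:
  σ(X1,X2) = 0.205 × 1.686 × 1.337 = 0.4621
  σ(X1,X3) = 0.618 × 1.686 × 0.700 = 0.7294
  σ(X1,X4) = 0.375 × 1.686 × 1.199 = 0.7581
  σ(X2,X3) = 0.293 × 1.337 × 0.700 = 0.2742
  σ(X2,X4) = 0.376 × 1.337 × 1.199 = 0.6028
  σ(X3,X4) = 0.417 × 0.700 × 1.199 = 0.3500
σ²_T = Σσ²ᵢ + 2·Σσ_ij = 6.5578 + 2 × 3.1766 = 12.9110
α = (4/3)·(1 − 6.5578/12.9110) = 0.66

α = 0.66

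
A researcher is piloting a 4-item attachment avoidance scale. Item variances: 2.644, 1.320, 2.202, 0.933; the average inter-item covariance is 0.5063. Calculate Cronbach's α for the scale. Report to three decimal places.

Σσ²ᵢ = 2.644 + 1.320 + 2.202 + 0.933 = 7.099
Sum of the 6 distinct covariances = 6 × 0.5063 = 3.0378
σ²_total = Σσ²ᵢ + 2·Σcov = 7.099 + 2 × 3.0378 = 13.1746
α = (4/3)·(1 − 7.099/13.1746) = 0.615

Cronbach's α = 0.615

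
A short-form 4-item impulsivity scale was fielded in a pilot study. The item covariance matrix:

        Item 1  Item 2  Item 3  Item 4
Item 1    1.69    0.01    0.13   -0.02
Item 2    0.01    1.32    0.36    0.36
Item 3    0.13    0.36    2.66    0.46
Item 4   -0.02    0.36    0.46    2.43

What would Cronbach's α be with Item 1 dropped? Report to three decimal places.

Remaining items: Item 2, Item 3, Item 4 (k = 3).
sum of item variances = 1.32 + 2.66 + 2.43 = 6.41
total variance = 6.41 + 2 × 1.18 = 8.77
α (item deleted) = (3/2)·(1 − 6.41/8.77) = 0.404

Cronbach's α = 0.404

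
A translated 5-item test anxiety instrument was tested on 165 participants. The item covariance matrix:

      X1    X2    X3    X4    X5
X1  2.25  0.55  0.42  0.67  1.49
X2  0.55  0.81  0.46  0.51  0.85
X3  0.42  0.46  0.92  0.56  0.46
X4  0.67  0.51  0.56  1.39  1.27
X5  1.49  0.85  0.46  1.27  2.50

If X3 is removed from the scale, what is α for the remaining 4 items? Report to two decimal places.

α = 0.81

Remaining items: X1, X2, X4, X5 (k = 4).
Σσ²ᵢ = 2.25 + 0.81 + 1.39 + 2.50 = 6.95
σ²_total = 6.95 + 2 × 5.34 = 17.63
α (item deleted) = (4/3)·(1 − 6.95/17.63) = 0.81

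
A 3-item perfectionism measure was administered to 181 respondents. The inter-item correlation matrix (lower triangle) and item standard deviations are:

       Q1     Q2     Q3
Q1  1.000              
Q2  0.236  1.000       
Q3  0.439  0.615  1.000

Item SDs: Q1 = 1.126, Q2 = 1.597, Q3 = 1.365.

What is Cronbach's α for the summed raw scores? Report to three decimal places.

Cronbach's α = 0.693

Σσ²ᵢ = 1.126² + 1.597² + 1.365² = 5.6815
Covariances σ_ij = r_ij · s_i · s_j:
  σ(Q1,Q2) = 0.236 × 1.126 × 1.597 = 0.4244
  σ(Q1,Q3) = 0.439 × 1.126 × 1.365 = 0.6747
  σ(Q2,Q3) = 0.615 × 1.597 × 1.365 = 1.3406
σ²_T = Σσ²ᵢ + 2·Σσ_ij = 5.6815 + 2 × 2.4397 = 10.5609
α = (3/2)·(1 − 5.6815/10.5609) = 0.693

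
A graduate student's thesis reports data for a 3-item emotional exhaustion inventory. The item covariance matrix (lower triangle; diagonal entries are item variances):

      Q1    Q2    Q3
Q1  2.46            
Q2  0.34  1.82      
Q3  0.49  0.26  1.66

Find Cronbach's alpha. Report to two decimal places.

Cronbach's alpha = 0.40

Σσᵢ² = 2.46 + 1.82 + 1.66 = 5.94
Sum of the distinct covariances = 1.09
σ²_T = 5.94 + 2 × 1.09 = 8.12
α = (k/(k−1))·(1 − Σσᵢ²/σ²_T) = (3/2)·(1 − 5.94/8.12) = 0.40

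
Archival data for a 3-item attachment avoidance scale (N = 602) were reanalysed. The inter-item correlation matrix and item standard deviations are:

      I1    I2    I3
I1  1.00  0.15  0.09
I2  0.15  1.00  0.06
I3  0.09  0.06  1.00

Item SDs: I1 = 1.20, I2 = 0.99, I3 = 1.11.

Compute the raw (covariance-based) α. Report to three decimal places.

Σσ²ᵢ = 1.20² + 0.99² + 1.11² = 3.6522
Covariances σ_ij = r_ij · s_i · s_j:
  σ(I1,I2) = 0.15 × 1.20 × 0.99 = 0.1782
  σ(I1,I3) = 0.09 × 1.20 × 1.11 = 0.1199
  σ(I2,I3) = 0.06 × 0.99 × 1.11 = 0.0659
σ²_T = Σσ²ᵢ + 2·Σσ_ij = 3.6522 + 2 × 0.3640 = 4.3802
α = (3/2)·(1 − 3.6522/4.3802) = 0.249

α = 0.249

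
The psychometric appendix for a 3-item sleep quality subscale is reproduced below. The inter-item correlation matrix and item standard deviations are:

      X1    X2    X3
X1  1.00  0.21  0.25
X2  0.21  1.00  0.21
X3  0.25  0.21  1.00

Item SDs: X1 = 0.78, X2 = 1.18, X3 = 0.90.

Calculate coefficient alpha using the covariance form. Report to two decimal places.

coefficient alpha = 0.44

Σσ²ᵢ = 0.78² + 1.18² + 0.90² = 2.8108
Covariances σ_ij = r_ij · s_i · s_j:
  σ(X1,X2) = 0.21 × 0.78 × 1.18 = 0.1933
  σ(X1,X3) = 0.25 × 0.78 × 0.90 = 0.1755
  σ(X2,X3) = 0.21 × 1.18 × 0.90 = 0.2230
σ²_T = Σσ²ᵢ + 2·Σσ_ij = 2.8108 + 2 × 0.5918 = 3.9944
α = (3/2)·(1 − 2.8108/3.9944) = 0.44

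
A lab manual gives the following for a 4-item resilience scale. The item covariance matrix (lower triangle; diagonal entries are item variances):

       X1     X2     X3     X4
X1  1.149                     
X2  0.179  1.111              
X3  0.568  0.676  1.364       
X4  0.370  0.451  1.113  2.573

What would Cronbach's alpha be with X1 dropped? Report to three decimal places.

Remaining items: X2, X3, X4 (k = 3).
ΣVar(i) = 1.111 + 1.364 + 2.573 = 5.048
total variance = 5.048 + 2 × 2.240 = 9.528
α (item deleted) = (3/2)·(1 − 5.048/9.528) = 0.705

α = 0.705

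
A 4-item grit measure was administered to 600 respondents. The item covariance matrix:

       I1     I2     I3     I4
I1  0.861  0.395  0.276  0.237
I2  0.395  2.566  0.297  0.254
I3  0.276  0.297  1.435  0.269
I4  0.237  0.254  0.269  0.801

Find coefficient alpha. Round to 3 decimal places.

sum of item variances = 0.861 + 2.566 + 1.435 + 0.801 = 5.663
Sum of the distinct covariances = 1.728
total variance = 5.663 + 2 × 1.728 = 9.119
α = (k/(k−1))·(1 − sum of item variances/total variance) = (4/3)·(1 − 5.663/9.119) = 0.505

coefficient alpha = 0.505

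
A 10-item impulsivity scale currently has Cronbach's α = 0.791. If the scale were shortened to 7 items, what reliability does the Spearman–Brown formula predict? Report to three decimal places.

predicted reliability = 0.726

Length factor m = 7/10 = 0.7000
α' = m·α / (1 − (1−m)·α)
   = 7/10 × 0.791 / (1 − (1 − 7/10) × 0.791)
   = 0.5537 / 0.7627 = 0.726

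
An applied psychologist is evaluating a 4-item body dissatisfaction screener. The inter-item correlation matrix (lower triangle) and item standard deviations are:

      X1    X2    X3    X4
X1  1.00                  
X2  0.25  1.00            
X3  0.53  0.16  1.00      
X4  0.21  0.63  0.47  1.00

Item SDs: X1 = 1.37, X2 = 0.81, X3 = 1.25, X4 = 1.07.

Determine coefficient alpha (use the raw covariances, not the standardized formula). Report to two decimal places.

coefficient alpha = 0.69

Σσ²ᵢ = 1.37² + 0.81² + 1.25² + 1.07² = 5.2404
Covariances σ_ij = r_ij · s_i · s_j:
  σ(X1,X2) = 0.25 × 1.37 × 0.81 = 0.2774
  σ(X1,X3) = 0.53 × 1.37 × 1.25 = 0.9076
  σ(X1,X4) = 0.21 × 1.37 × 1.07 = 0.3078
  σ(X2,X3) = 0.16 × 0.81 × 1.25 = 0.1620
  σ(X2,X4) = 0.63 × 0.81 × 1.07 = 0.5460
  σ(X3,X4) = 0.47 × 1.25 × 1.07 = 0.6286
σ²_T = Σσ²ᵢ + 2·Σσ_ij = 5.2404 + 2 × 2.8294 = 10.8992
α = (4/3)·(1 − 5.2404/10.8992) = 0.69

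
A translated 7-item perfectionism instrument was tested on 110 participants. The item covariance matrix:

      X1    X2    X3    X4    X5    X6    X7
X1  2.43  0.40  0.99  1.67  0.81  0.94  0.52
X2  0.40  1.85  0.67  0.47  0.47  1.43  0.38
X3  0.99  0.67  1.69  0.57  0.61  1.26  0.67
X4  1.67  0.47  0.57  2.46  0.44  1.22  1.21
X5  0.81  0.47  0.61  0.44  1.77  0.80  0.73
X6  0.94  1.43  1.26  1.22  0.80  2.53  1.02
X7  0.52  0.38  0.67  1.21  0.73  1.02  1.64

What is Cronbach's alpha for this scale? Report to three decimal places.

α = 0.824

Σσ²ᵢ = 2.43 + 1.85 + 1.69 + 2.46 + 1.77 + 2.53 + 1.64 = 14.37
Sum of off-diagonal covariances = 17.28
σ²_total = 14.37 + 2 × 17.28 = 48.93
α = (k/(k−1))·(1 − Σσ²ᵢ/σ²_total) = (7/6)·(1 − 14.37/48.93) = 0.824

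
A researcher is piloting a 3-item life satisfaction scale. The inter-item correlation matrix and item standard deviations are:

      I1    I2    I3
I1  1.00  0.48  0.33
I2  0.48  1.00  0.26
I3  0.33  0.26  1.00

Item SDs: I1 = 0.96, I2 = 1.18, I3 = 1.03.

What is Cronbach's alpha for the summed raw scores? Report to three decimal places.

Σσ²ᵢ = 0.96² + 1.18² + 1.03² = 3.3749
Covariances σ_ij = r_ij · s_i · s_j:
  σ(I1,I2) = 0.48 × 0.96 × 1.18 = 0.5437
  σ(I1,I3) = 0.33 × 0.96 × 1.03 = 0.3263
  σ(I2,I3) = 0.26 × 1.18 × 1.03 = 0.3160
σ²_T = Σσ²ᵢ + 2·Σσ_ij = 3.3749 + 2 × 1.1860 = 5.7469
α = (3/2)·(1 − 3.3749/5.7469) = 0.619

α = 0.619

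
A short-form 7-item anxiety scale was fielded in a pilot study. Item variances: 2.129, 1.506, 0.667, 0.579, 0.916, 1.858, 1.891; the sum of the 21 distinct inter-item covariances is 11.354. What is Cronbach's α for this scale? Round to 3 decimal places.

Cronbach's α = 0.821

Σσᵢ² = 2.129 + 1.506 + 0.667 + 0.579 + 0.916 + 1.858 + 1.891 = 9.546
Sum of distinct covariances = 11.354
σ²_T = Σσᵢ² + 2·Σcov = 9.546 + 2 × 11.354 = 32.254
α = (7/6)·(1 − 9.546/32.254) = 0.821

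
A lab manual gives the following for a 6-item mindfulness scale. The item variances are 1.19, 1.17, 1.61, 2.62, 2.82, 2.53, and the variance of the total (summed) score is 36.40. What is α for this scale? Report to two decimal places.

α = 0.81

Σσ²ᵢ = 1.19 + 1.17 + 1.61 + 2.62 + 2.82 + 2.53 = 11.94
α = (k/(k−1))·(1 − Σσ²ᵢ/total variance) = (6/5)·(1 − 11.94/36.40) = 0.81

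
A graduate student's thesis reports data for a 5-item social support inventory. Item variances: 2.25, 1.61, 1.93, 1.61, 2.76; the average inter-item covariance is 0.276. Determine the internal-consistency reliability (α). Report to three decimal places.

α = 0.440

sum of item variances = 2.25 + 1.61 + 1.93 + 1.61 + 2.76 = 10.16
Sum of the 10 distinct covariances = 10 × 0.276 = 2.760
total variance = sum of item variances + 2·Σcov = 10.16 + 2 × 2.760 = 15.680
α = (5/4)·(1 − 10.16/15.680) = 0.440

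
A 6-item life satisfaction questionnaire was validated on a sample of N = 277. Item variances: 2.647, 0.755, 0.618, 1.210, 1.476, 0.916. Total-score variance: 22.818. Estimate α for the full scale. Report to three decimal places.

ΣVar(i) = 2.647 + 0.755 + 0.618 + 1.210 + 1.476 + 0.916 = 7.622
α = (k/(k−1))·(1 − ΣVar(i)/σ²_total) = (6/5)·(1 − 7.622/22.818) = 0.799

α = 0.799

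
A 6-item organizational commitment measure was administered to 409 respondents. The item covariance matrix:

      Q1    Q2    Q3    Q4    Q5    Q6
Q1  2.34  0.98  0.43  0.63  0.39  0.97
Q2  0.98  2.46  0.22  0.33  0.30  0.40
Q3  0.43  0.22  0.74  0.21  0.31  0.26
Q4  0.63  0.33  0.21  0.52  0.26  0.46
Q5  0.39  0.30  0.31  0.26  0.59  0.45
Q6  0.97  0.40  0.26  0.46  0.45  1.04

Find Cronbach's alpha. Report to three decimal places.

ΣVar(i) = 2.34 + 2.46 + 0.74 + 0.52 + 0.59 + 1.04 = 7.69
Sum of off-diagonal covariances = 6.60
Var(T) = 7.69 + 2 × 6.60 = 20.89
α = (k/(k−1))·(1 − ΣVar(i)/Var(T)) = (6/5)·(1 − 7.69/20.89) = 0.758

Cronbach's alpha = 0.758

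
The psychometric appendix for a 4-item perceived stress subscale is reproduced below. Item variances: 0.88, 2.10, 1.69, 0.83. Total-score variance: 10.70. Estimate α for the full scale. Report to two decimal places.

Σσᵢ² = 0.88 + 2.10 + 1.69 + 0.83 = 5.50
α = (k/(k−1))·(1 − Σσᵢ²/total variance) = (4/3)·(1 − 5.50/10.70) = 0.65

α = 0.65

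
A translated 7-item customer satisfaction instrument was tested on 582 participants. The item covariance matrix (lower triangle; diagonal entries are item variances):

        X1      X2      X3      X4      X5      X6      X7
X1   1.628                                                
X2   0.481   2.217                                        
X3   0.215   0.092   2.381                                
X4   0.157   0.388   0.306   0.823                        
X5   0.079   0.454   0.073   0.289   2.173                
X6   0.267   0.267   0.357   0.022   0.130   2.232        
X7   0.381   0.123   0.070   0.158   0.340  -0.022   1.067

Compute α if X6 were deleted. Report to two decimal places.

Remaining items: X1, X2, X3, X4, X5, X7 (k = 6).
Σσ²ᵢ = 1.628 + 2.217 + 2.381 + 0.823 + 2.173 + 1.067 = 10.289
σ²_T = 10.289 + 2 × 3.606 = 17.501
α (item deleted) = (6/5)·(1 − 10.289/17.501) = 0.49

α = 0.49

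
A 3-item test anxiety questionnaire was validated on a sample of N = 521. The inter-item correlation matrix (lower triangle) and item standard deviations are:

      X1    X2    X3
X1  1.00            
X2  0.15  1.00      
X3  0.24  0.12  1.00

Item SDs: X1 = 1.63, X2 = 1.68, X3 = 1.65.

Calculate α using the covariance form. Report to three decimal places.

α = 0.379

Σσ²ᵢ = 1.63² + 1.68² + 1.65² = 8.2018
Covariances σ_ij = r_ij · s_i · s_j:
  σ(X1,X2) = 0.15 × 1.63 × 1.68 = 0.4108
  σ(X1,X3) = 0.24 × 1.63 × 1.65 = 0.6455
  σ(X2,X3) = 0.12 × 1.68 × 1.65 = 0.3326
σ²_T = Σσ²ᵢ + 2·Σσ_ij = 8.2018 + 2 × 1.3889 = 10.9796
α = (3/2)·(1 − 8.2018/10.9796) = 0.379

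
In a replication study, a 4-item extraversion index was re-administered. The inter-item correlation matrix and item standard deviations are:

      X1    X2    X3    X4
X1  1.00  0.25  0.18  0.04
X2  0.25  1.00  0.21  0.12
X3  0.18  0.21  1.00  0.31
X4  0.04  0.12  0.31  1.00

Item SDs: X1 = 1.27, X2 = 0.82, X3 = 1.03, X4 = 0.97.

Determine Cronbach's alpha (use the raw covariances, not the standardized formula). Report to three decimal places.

Cronbach's alpha = 0.460

Σσ²ᵢ = 1.27² + 0.82² + 1.03² + 0.97² = 4.2871
Covariances σ_ij = r_ij · s_i · s_j:
  σ(X1,X2) = 0.25 × 1.27 × 0.82 = 0.2603
  σ(X1,X3) = 0.18 × 1.27 × 1.03 = 0.2355
  σ(X1,X4) = 0.04 × 1.27 × 0.97 = 0.0493
  σ(X2,X3) = 0.21 × 0.82 × 1.03 = 0.1774
  σ(X2,X4) = 0.12 × 0.82 × 0.97 = 0.0954
  σ(X3,X4) = 0.31 × 1.03 × 0.97 = 0.3097
σ²_T = Σσ²ᵢ + 2·Σσ_ij = 4.2871 + 2 × 1.1276 = 6.5423
α = (4/3)·(1 − 4.2871/6.5423) = 0.460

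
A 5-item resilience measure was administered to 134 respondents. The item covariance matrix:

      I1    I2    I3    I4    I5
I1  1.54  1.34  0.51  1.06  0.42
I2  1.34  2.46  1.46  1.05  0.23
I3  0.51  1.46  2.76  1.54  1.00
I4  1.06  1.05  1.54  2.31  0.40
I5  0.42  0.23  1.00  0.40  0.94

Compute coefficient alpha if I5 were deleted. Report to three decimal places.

coefficient alpha = 0.807

Remaining items: I1, I2, I3, I4 (k = 4).
Σσᵢ² = 1.54 + 2.46 + 2.76 + 2.31 = 9.07
total variance = 9.07 + 2 × 6.96 = 22.99
α (item deleted) = (4/3)·(1 − 9.07/22.99) = 0.807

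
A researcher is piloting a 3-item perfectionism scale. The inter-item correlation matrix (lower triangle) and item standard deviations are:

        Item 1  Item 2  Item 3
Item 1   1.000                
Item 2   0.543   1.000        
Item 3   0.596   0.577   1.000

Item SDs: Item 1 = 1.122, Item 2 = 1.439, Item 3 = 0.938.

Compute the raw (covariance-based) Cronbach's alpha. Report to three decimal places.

α = 0.780

Σσ²ᵢ = 1.122² + 1.439² + 0.938² = 4.2094
Covariances σ_ij = r_ij · s_i · s_j:
  σ(Item 1,Item 2) = 0.543 × 1.122 × 1.439 = 0.8767
  σ(Item 1,Item 3) = 0.596 × 1.122 × 0.938 = 0.6273
  σ(Item 2,Item 3) = 0.577 × 1.439 × 0.938 = 0.7788
σ²_T = Σσ²ᵢ + 2·Σσ_ij = 4.2094 + 2 × 2.2828 = 8.7750
α = (3/2)·(1 − 4.2094/8.7750) = 0.780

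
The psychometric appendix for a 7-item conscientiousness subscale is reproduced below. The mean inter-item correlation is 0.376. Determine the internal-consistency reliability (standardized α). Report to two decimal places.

standardized α = 0.81

Standardized α = k·r̄ / (1 + (k−1)·r̄) = 7 × 0.376 / (1 + 6 × 0.376)
  = 2.6320 / 3.2560 = 0.81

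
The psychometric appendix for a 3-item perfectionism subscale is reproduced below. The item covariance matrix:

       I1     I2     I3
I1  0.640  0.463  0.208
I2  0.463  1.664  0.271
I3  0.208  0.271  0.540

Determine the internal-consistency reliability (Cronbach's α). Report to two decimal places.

Cronbach's α = 0.60

ΣVar(i) = 0.640 + 1.664 + 0.540 = 2.844
Σ_{i<j} σ_ij = 0.942
σ²_total = 2.844 + 2 × 0.942 = 4.728
α = (k/(k−1))·(1 − ΣVar(i)/σ²_total) = (3/2)·(1 − 2.844/4.728) = 0.60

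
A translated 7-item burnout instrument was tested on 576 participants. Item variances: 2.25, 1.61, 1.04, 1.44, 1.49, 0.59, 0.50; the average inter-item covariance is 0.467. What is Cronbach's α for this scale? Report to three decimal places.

α = 0.802

Σσ²ᵢ = 2.25 + 1.61 + 1.04 + 1.44 + 1.49 + 0.59 + 0.50 = 8.92
Sum of the 21 distinct covariances = 21 × 0.467 = 9.807
σ²_total = Σσ²ᵢ + 2·Σcov = 8.92 + 2 × 9.807 = 28.534
α = (7/6)·(1 − 8.92/28.534) = 0.802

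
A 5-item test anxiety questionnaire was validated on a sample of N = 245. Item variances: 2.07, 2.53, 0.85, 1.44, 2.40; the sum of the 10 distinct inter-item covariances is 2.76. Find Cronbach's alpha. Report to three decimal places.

Cronbach's alpha = 0.466

Σσ²ᵢ = 2.07 + 2.53 + 0.85 + 1.44 + 2.40 = 9.29
Sum of distinct covariances = 2.76
total variance = Σσ²ᵢ + 2·Σcov = 9.29 + 2 × 2.76 = 14.81
α = (5/4)·(1 − 9.29/14.81) = 0.466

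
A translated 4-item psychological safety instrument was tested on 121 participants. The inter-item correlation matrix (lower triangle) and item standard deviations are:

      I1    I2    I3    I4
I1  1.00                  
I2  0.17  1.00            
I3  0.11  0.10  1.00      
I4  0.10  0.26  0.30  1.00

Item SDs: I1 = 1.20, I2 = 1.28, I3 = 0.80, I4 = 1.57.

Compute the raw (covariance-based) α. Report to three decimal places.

Σσ²ᵢ = 1.20² + 1.28² + 0.80² + 1.57² = 6.1833
Covariances σ_ij = r_ij · s_i · s_j:
  σ(I1,I2) = 0.17 × 1.20 × 1.28 = 0.2611
  σ(I1,I3) = 0.11 × 1.20 × 0.80 = 0.1056
  σ(I1,I4) = 0.10 × 1.20 × 1.57 = 0.1884
  σ(I2,I3) = 0.10 × 1.28 × 0.80 = 0.1024
  σ(I2,I4) = 0.26 × 1.28 × 1.57 = 0.5225
  σ(I3,I4) = 0.30 × 0.80 × 1.57 = 0.3768
σ²_T = Σσ²ᵢ + 2·Σσ_ij = 6.1833 + 2 × 1.5568 = 9.2969
α = (4/3)·(1 − 6.1833/9.2969) = 0.447

α = 0.447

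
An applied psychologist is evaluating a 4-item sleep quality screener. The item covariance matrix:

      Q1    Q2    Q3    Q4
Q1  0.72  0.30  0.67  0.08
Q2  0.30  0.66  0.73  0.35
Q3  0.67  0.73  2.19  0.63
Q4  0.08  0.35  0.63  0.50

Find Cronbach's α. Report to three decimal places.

Cronbach's α = 0.767

Σσᵢ² = 0.72 + 0.66 + 2.19 + 0.50 = 4.07
Sum of the distinct covariances = 2.76
σ²_T = 4.07 + 2 × 2.76 = 9.59
α = (k/(k−1))·(1 − Σσᵢ²/σ²_T) = (4/3)·(1 − 4.07/9.59) = 0.767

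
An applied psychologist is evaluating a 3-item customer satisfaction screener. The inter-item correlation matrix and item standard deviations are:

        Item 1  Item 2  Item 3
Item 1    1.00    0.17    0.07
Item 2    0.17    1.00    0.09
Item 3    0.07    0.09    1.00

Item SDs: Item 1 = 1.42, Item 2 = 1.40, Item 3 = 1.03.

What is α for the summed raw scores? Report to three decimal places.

Σσ²ᵢ = 1.42² + 1.40² + 1.03² = 5.0373
Covariances σ_ij = r_ij · s_i · s_j:
  σ(Item 1,Item 2) = 0.17 × 1.42 × 1.40 = 0.3380
  σ(Item 1,Item 3) = 0.07 × 1.42 × 1.03 = 0.1024
  σ(Item 2,Item 3) = 0.09 × 1.40 × 1.03 = 0.1298
σ²_T = Σσ²ᵢ + 2·Σσ_ij = 5.0373 + 2 × 0.5702 = 6.1777
α = (3/2)·(1 − 5.0373/6.1777) = 0.277

α = 0.277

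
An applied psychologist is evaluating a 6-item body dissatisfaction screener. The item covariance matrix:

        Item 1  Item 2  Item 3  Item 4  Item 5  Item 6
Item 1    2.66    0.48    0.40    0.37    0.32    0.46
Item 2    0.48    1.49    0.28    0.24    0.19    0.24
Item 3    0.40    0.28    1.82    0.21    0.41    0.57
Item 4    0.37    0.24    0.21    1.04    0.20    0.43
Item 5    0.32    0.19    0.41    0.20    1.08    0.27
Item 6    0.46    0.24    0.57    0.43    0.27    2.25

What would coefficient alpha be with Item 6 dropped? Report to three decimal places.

coefficient alpha = 0.542

Remaining items: Item 1, Item 2, Item 3, Item 4, Item 5 (k = 5).
Σσ²ᵢ = 2.66 + 1.49 + 1.82 + 1.04 + 1.08 = 8.09
σ²_total = 8.09 + 2 × 3.10 = 14.29
α (item deleted) = (5/4)·(1 − 8.09/14.29) = 0.542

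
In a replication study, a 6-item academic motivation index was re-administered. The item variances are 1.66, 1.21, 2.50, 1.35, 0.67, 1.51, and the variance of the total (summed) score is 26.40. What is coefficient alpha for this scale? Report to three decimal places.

sum of item variances = 1.66 + 1.21 + 2.50 + 1.35 + 0.67 + 1.51 = 8.90
α = (k/(k−1))·(1 − sum of item variances/σ²_total) = (6/5)·(1 − 8.90/26.40) = 0.795

coefficient alpha = 0.795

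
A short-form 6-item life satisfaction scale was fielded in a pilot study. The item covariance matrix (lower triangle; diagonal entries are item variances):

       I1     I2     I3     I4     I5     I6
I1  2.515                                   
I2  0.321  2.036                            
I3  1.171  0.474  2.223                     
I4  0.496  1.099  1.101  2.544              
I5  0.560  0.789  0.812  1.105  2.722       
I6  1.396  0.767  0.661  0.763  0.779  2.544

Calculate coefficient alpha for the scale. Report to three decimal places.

coefficient alpha = 0.753

ΣVar(i) = 2.515 + 2.036 + 2.223 + 2.544 + 2.722 + 2.544 = 14.584
Sum of off-diagonal covariances = 12.294
total variance = 14.584 + 2 × 12.294 = 39.172
α = (k/(k−1))·(1 − ΣVar(i)/total variance) = (6/5)·(1 − 14.584/39.172) = 0.753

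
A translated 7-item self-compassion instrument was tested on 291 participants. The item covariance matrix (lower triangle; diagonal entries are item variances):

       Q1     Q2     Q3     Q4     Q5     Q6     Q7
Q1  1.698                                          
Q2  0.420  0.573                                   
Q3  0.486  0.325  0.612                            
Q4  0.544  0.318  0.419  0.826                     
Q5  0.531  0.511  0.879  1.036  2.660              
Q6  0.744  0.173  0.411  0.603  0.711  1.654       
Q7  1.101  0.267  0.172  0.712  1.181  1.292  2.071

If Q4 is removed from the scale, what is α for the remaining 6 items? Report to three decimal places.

α = 0.798

Remaining items: Q1, Q2, Q3, Q5, Q6, Q7 (k = 6).
Σσ²ᵢ = 1.698 + 0.573 + 0.612 + 2.660 + 1.654 + 2.071 = 9.268
total variance = 9.268 + 2 × 9.204 = 27.676
α (item deleted) = (6/5)·(1 − 9.268/27.676) = 0.798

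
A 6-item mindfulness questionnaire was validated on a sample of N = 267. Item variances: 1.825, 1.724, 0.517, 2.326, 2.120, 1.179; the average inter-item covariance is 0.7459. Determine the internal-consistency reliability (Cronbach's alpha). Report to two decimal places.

sum of item variances = 1.825 + 1.724 + 0.517 + 2.326 + 2.120 + 1.179 = 9.691
Sum of the 15 distinct covariances = 15 × 0.7459 = 11.1885
Var(T) = sum of item variances + 2·Σcov = 9.691 + 2 × 11.1885 = 32.0680
α = (6/5)·(1 − 9.691/32.0680) = 0.84

Cronbach's alpha = 0.84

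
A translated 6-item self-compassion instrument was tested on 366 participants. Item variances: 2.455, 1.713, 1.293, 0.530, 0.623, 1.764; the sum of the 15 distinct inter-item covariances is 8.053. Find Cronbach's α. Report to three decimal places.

ΣVar(i) = 2.455 + 1.713 + 1.293 + 0.530 + 0.623 + 1.764 = 8.378
Sum of distinct covariances = 8.053
σ²_T = ΣVar(i) + 2·Σcov = 8.378 + 2 × 8.053 = 24.484
α = (6/5)·(1 − 8.378/24.484) = 0.789

Cronbach's α = 0.789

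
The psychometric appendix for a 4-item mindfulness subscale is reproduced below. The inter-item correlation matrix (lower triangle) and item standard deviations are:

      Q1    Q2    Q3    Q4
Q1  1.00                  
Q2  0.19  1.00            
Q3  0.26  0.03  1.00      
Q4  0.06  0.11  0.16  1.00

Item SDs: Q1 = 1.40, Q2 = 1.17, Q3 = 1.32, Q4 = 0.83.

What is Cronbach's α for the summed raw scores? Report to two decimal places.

α = 0.39

Σσ²ᵢ = 1.40² + 1.17² + 1.32² + 0.83² = 5.7602
Covariances σ_ij = r_ij · s_i · s_j:
  σ(Q1,Q2) = 0.19 × 1.40 × 1.17 = 0.3112
  σ(Q1,Q3) = 0.26 × 1.40 × 1.32 = 0.4805
  σ(Q1,Q4) = 0.06 × 1.40 × 0.83 = 0.0697
  σ(Q2,Q3) = 0.03 × 1.17 × 1.32 = 0.0463
  σ(Q2,Q4) = 0.11 × 1.17 × 0.83 = 0.1068
  σ(Q3,Q4) = 0.16 × 1.32 × 0.83 = 0.1753
σ²_T = Σσ²ᵢ + 2·Σσ_ij = 5.7602 + 2 × 1.1898 = 8.1398
α = (4/3)·(1 − 5.7602/8.1398) = 0.39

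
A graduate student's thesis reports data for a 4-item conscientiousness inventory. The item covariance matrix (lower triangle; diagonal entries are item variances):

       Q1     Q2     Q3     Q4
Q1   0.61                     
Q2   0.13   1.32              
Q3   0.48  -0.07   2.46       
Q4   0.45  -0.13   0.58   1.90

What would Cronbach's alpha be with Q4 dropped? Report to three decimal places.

Remaining items: Q1, Q2, Q3 (k = 3).
sum of item variances = 0.61 + 1.32 + 2.46 = 4.39
σ²_T = 4.39 + 2 × 0.54 = 5.47
α (item deleted) = (3/2)·(1 − 4.39/5.47) = 0.296

α = 0.296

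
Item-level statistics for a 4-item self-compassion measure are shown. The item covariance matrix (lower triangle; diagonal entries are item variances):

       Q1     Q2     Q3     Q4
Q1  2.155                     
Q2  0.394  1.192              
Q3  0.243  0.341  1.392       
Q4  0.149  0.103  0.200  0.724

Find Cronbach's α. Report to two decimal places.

Σσᵢ² = 2.155 + 1.192 + 1.392 + 0.724 = 5.463
Σ_{i<j} σ_ij = 1.430
σ²_T = 5.463 + 2 × 1.430 = 8.323
α = (k/(k−1))·(1 − Σσᵢ²/σ²_T) = (4/3)·(1 − 5.463/8.323) = 0.46

α = 0.46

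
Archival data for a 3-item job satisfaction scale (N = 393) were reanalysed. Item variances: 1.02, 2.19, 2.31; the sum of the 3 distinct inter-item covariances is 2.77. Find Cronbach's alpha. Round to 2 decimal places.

Σσᵢ² = 1.02 + 2.19 + 2.31 = 5.52
Sum of distinct covariances = 2.77
total variance = Σσᵢ² + 2·Σcov = 5.52 + 2 × 2.77 = 11.06
α = (3/2)·(1 − 5.52/11.06) = 0.75

Cronbach's alpha = 0.75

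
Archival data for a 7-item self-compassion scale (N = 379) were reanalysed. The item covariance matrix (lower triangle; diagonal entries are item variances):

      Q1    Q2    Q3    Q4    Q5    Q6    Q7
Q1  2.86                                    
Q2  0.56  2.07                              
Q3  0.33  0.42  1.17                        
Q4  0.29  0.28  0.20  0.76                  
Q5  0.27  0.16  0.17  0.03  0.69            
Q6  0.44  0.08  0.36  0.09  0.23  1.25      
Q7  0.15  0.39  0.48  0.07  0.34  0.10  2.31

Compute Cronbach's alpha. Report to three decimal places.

α = 0.577

Σσᵢ² = 2.86 + 2.07 + 1.17 + 0.76 + 0.69 + 1.25 + 2.31 = 11.11
Σ_{i<j} σ_ij = 5.44
σ²_total = 11.11 + 2 × 5.44 = 21.99
α = (k/(k−1))·(1 − Σσᵢ²/σ²_total) = (7/6)·(1 − 11.11/21.99) = 0.577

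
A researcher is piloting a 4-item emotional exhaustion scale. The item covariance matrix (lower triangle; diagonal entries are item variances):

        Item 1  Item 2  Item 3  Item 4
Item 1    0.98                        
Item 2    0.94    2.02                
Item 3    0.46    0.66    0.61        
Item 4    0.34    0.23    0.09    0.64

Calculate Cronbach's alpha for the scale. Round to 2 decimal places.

Cronbach's alpha = 0.75

Σσ²ᵢ = 0.98 + 2.02 + 0.61 + 0.64 = 4.25
Sum of the distinct covariances = 2.72
total variance = 4.25 + 2 × 2.72 = 9.69
α = (k/(k−1))·(1 − Σσ²ᵢ/total variance) = (4/3)·(1 − 4.25/9.69) = 0.75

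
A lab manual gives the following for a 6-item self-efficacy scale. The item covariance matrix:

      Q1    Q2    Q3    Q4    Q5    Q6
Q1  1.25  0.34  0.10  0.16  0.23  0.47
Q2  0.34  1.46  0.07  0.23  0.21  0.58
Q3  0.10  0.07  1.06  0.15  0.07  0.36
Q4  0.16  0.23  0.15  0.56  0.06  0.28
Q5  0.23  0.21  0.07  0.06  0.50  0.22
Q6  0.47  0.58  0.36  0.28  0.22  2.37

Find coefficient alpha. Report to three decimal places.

α = 0.594

sum of item variances = 1.25 + 1.46 + 1.06 + 0.56 + 0.50 + 2.37 = 7.20
Σ_{i<j} σ_ij = 3.53
total variance = 7.20 + 2 × 3.53 = 14.26
α = (k/(k−1))·(1 − sum of item variances/total variance) = (6/5)·(1 − 7.20/14.26) = 0.594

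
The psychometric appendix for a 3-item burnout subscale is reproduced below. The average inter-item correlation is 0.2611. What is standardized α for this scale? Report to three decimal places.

Standardized α = k·r̄ / (1 + (k−1)·r̄) = 3 × 0.2611 / (1 + 2 × 0.2611)
  = 0.7833 / 1.5222 = 0.515

standardized α = 0.515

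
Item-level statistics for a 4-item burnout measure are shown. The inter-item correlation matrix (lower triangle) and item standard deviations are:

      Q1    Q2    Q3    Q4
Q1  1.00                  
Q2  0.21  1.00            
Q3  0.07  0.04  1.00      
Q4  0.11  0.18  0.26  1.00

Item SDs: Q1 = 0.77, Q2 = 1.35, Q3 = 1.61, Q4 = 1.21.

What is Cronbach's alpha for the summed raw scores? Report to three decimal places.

Σσ²ᵢ = 0.77² + 1.35² + 1.61² + 1.21² = 6.4716
Covariances σ_ij = r_ij · s_i · s_j:
  σ(Q1,Q2) = 0.21 × 0.77 × 1.35 = 0.2183
  σ(Q1,Q3) = 0.07 × 0.77 × 1.61 = 0.0868
  σ(Q1,Q4) = 0.11 × 0.77 × 1.21 = 0.1025
  σ(Q2,Q3) = 0.04 × 1.35 × 1.61 = 0.0869
  σ(Q2,Q4) = 0.18 × 1.35 × 1.21 = 0.2940
  σ(Q3,Q4) = 0.26 × 1.61 × 1.21 = 0.5065
σ²_T = Σσ²ᵢ + 2·Σσ_ij = 6.4716 + 2 × 1.2950 = 9.0616
α = (4/3)·(1 − 6.4716/9.0616) = 0.381

Cronbach's alpha = 0.381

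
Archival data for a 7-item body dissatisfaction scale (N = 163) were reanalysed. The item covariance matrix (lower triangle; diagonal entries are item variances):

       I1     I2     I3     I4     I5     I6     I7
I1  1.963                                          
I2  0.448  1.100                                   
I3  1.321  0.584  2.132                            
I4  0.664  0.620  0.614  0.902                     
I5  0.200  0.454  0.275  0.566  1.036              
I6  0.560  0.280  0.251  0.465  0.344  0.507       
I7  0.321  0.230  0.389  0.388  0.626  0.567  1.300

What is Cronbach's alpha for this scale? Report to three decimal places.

α = 0.810

Σσᵢ² = 1.963 + 1.100 + 2.132 + 0.902 + 1.036 + 0.507 + 1.300 = 8.940
Sum of the distinct covariances = 10.167
σ²_T = 8.940 + 2 × 10.167 = 29.274
α = (k/(k−1))·(1 − Σσᵢ²/σ²_T) = (7/6)·(1 − 8.940/29.274) = 0.810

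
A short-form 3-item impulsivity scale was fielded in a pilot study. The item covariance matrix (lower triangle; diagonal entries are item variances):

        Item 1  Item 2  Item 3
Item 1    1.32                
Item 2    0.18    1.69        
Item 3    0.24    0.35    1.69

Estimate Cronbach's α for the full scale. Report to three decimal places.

Cronbach's α = 0.370

Σσ²ᵢ = 1.32 + 1.69 + 1.69 = 4.70
Σ_{i<j} σ_ij = 0.77
Var(T) = 4.70 + 2 × 0.77 = 6.24
α = (k/(k−1))·(1 − Σσ²ᵢ/Var(T)) = (3/2)·(1 − 4.70/6.24) = 0.370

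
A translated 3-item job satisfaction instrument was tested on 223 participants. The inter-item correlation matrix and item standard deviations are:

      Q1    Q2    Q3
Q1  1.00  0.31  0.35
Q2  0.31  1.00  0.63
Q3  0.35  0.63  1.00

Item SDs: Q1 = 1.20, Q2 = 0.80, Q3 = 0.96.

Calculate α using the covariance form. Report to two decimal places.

α = 0.66

Σσ²ᵢ = 1.20² + 0.80² + 0.96² = 3.0016
Covariances σ_ij = r_ij · s_i · s_j:
  σ(Q1,Q2) = 0.31 × 1.20 × 0.80 = 0.2976
  σ(Q1,Q3) = 0.35 × 1.20 × 0.96 = 0.4032
  σ(Q2,Q3) = 0.63 × 0.80 × 0.96 = 0.4838
σ²_T = Σσ²ᵢ + 2·Σσ_ij = 3.0016 + 2 × 1.1846 = 5.3708
α = (3/2)·(1 − 3.0016/5.3708) = 0.66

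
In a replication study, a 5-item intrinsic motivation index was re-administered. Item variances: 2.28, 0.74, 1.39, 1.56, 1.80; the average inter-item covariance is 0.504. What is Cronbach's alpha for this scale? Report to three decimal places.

α = 0.706

ΣVar(i) = 2.28 + 0.74 + 1.39 + 1.56 + 1.80 = 7.77
Sum of the 10 distinct covariances = 10 × 0.504 = 5.040
σ²_total = ΣVar(i) + 2·Σcov = 7.77 + 2 × 5.040 = 17.850
α = (5/4)·(1 − 7.77/17.850) = 0.706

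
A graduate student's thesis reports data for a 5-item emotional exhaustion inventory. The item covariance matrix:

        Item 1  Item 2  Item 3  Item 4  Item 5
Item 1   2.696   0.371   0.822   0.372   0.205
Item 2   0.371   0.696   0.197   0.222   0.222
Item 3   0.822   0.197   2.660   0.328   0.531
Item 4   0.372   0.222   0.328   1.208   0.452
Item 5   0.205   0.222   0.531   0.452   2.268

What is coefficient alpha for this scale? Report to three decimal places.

ΣVar(i) = 2.696 + 0.696 + 2.660 + 1.208 + 2.268 = 9.528
Sum of off-diagonal covariances = 3.722
total variance = 9.528 + 2 × 3.722 = 16.972
α = (k/(k−1))·(1 − ΣVar(i)/total variance) = (5/4)·(1 − 9.528/16.972) = 0.548

coefficient alpha = 0.548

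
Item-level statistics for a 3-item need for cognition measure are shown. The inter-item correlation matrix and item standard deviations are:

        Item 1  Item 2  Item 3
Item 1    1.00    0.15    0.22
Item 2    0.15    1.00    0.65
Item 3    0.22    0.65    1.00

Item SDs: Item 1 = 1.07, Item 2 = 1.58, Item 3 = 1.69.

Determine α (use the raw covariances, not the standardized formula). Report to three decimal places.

Σσ²ᵢ = 1.07² + 1.58² + 1.69² = 6.4974
Covariances σ_ij = r_ij · s_i · s_j:
  σ(Item 1,Item 2) = 0.15 × 1.07 × 1.58 = 0.2536
  σ(Item 1,Item 3) = 0.22 × 1.07 × 1.69 = 0.3978
  σ(Item 2,Item 3) = 0.65 × 1.58 × 1.69 = 1.7356
σ²_T = Σσ²ᵢ + 2·Σσ_ij = 6.4974 + 2 × 2.3870 = 11.2714
α = (3/2)·(1 − 6.4974/11.2714) = 0.635

α = 0.635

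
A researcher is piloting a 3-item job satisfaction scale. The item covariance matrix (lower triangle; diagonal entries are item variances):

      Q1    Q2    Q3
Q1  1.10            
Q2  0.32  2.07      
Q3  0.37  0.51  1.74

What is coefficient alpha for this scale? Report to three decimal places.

α = 0.492

sum of item variances = 1.10 + 2.07 + 1.74 = 4.91
Σ_{i<j} σ_ij = 1.20
σ²_T = 4.91 + 2 × 1.20 = 7.31
α = (k/(k−1))·(1 − sum of item variances/σ²_T) = (3/2)·(1 − 4.91/7.31) = 0.492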